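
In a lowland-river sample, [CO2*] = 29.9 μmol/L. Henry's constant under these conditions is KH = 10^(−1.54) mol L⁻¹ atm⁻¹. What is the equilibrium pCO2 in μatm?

KH = 10^(−1.54) = 2.884×10^-2 mol L⁻¹ atm⁻¹
pCO2 = [CO2*]/KH = 29.9×10^-6 / 2.884×10^-2 = 1.04×10^-3 atm = 1040 μatm

pCO2 = 1040 μatm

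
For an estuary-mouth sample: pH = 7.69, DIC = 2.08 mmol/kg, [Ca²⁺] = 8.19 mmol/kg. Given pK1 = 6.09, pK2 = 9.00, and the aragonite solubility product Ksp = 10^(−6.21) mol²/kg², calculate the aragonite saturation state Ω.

Ω = 1.26

α₂ = 1 / (1 + [H⁺]/K2 + [H⁺]²/(K1K2)) = 1 / (1 + 10^+1.31 + 10^-0.29)
   = 1 / (1 + 20.417 + 0.51286) = 1/21.930 = 0.04560
[CO3²⁻] = α₂ × DIC = 0.04560 × 2.08 = 0.09485 mmol/kg
Ksp = 10^(−6.21) = 6.166×10^-7
Ω = [Ca²⁺][CO3²⁻]/Ksp = (8.19×10^-3)(9.485×10^-5) / 6.166×10^-7 = 1.26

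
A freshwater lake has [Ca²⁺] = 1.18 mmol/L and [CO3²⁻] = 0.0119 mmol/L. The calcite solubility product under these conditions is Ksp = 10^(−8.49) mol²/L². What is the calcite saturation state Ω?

Ksp = 10^(−8.49) = 3.236×10^-9
Ω = [Ca²⁺][CO3²⁻]/Ksp = (1.18×10^-3)(0.0119×10^-3) / 3.236×10^-9 = 4.34

Ω = 4.34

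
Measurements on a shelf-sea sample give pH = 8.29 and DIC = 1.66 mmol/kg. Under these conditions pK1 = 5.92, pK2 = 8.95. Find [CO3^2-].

[CO3²⁻] = 0.297 mmol/kg

α₂ = 1 / (1 + [H⁺]/K2 + [H⁺]²/(K1K2)) = 1 / (1 + 10^+0.66 + 10^-1.71)
   = 1 / (1 + 4.5709 + 0.019498) = 1/5.5904 = 0.1789
[CO3²⁻] = α₂ × DIC = 0.1789 × 1.66 = 0.297 mmol/kg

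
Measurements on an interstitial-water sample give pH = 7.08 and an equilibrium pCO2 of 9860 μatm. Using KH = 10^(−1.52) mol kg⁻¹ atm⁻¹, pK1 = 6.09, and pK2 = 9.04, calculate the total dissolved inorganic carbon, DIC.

DIC = 3.24 mmol/kg

[CO2*] = KH · pCO2 = 10^(−1.52) × 9860×10^-6 = 2.978×10^-4 mol/kg
α₀ = 1/(1 + K1/[H⁺] + K1K2/[H⁺]²) = 1/(1 + 10^+0.99 + 10^-0.97) = 0.09192
DIC = [CO2*]/α₀ = 2.978×10^-4 / 0.09192 = 3.24 mmol/kg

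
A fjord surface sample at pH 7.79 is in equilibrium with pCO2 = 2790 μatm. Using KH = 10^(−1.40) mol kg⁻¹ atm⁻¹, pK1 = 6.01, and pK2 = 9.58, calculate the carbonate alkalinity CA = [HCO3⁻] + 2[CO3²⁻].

[CO2*] = KH · pCO2 = 10^(−1.40) × 2790×10^-6 = 1.111×10^-4 mol/kg
α₀ = 1/(1 + K1/[H⁺] + K1K2/[H⁺]²) = 1/(1 + 10^+1.78 + 10^-0.01) = 0.01607
DIC = [CO2*]/α₀ = 1.111×10^-4 / 0.01607 = 6.912 mmol/kg
CA = (α₁ + 2α₂)·DIC = (0.9682 + 2×0.01570) × 6.912 = 6.91 mmol/kg

CA = 6.91 mmol/kg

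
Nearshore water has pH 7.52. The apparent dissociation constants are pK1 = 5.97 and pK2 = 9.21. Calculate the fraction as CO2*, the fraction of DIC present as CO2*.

α₀ = 1 / (1 + K1/[H⁺] + K1K2/[H⁺]²) = 1 / (1 + 10^+1.55 + 10^-0.14)
   = 1 / (1 + 35.481 + 0.72444) = 1/37.206 = 0.02688

α₀ = 0.0269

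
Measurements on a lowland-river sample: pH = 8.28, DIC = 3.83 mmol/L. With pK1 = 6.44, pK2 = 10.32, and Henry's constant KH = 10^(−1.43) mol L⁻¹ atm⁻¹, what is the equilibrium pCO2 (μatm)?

α₀ = 1 / (1 + K1/[H⁺] + K1K2/[H⁺]²) = 1 / (1 + 10^+1.84 + 10^-0.20)
   = 1 / (1 + 69.183 + 0.63096) = 1/70.814 = 0.01412
[CO2*] = α₀ × DIC = 0.01412 × 3.83 = 0.05409 mmol/L
pCO2 = [CO2*]/KH = 5.409×10^-5 / 3.715×10^-2 = 1460 μatm

pCO2 = 1460 μatm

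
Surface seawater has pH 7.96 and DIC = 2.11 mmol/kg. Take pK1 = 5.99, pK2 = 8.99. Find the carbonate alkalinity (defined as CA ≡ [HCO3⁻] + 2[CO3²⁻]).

CA = 2.27 mmol/kg

CA = [HCO3⁻] + 2[CO3²⁻] = (α₁ + 2α₂)·DIC
At pH 7.96: [H⁺]/K1 = 10^-1.97 = 0.010715, K2/[H⁺] = 10^-1.03 = 0.093325
α₁ = 1/(1 + 0.010715 + 0.093325) = 1/1.1040 = 0.9058; α₂ = α₁·K2/[H⁺] = 0.08453
α₁ + 2α₂ = 1.0748
CA = 1.0748 × 2.11 = 2.27 mmol/kg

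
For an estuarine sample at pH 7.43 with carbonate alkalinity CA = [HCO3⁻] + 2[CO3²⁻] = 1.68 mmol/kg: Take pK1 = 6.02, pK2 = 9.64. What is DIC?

CA = [HCO3⁻] + 2[CO3²⁻] = (α₁ + 2α₂)·DIC
At pH 7.43: [H⁺]/K1 = 10^-1.41 = 0.038905, K2/[H⁺] = 10^-2.21 = 0.0061660
α₁ = 1/(1 + 0.038905 + 0.0061660) = 1/1.0451 = 0.9569; α₂ = α₁·K2/[H⁺] = 0.005900
α₁ + 2α₂ = 0.9687
DIC = CA / (α₁ + 2α₂) = 1.68 / 0.9687 = 1.73 mmol/kg

DIC = 1.73 mmol/kg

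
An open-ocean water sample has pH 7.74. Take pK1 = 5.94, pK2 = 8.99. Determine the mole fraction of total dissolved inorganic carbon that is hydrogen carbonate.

α₁ = 0.933

α₁ = 1 / (1 + [H⁺]/K1 + K2/[H⁺]) = 1 / (1 + 10^-1.80 + 10^-1.25)
   = 1 / (1 + 0.015849 + 0.056234) = 1/1.0721 = 0.9328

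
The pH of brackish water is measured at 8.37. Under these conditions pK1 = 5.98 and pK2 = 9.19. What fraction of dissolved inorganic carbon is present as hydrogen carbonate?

α₁ = 1 / (1 + [H⁺]/K1 + K2/[H⁺]) = 1 / (1 + 10^-2.39 + 10^-0.82)
   = 1 / (1 + 0.0040738 + 0.15136) = 1/1.1554 = 0.8655

α₁ = 0.865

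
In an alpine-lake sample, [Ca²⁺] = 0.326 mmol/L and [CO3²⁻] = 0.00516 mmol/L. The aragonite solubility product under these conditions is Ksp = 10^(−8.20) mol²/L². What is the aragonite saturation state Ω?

Ksp = 10^(−8.20) = 6.310×10^-9
Ω = [Ca²⁺][CO3²⁻]/Ksp = (0.326×10^-3)(0.00516×10^-3) / 6.310×10^-9 = 0.267

Ω = 0.267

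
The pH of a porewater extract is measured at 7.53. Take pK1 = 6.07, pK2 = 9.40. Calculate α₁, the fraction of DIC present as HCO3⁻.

α₁ = 1 / (1 + [H⁺]/K1 + K2/[H⁺]) = 1 / (1 + 10^-1.46 + 10^-1.87)
   = 1 / (1 + 0.034674 + 0.013490) = 1/1.0482 = 0.9540

α₁ = 0.954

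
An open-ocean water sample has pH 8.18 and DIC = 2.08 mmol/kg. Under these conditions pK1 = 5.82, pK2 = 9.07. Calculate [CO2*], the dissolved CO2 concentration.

α₀ = 1 / (1 + K1/[H⁺] + K1K2/[H⁺]²) = 1 / (1 + 10^+2.36 + 10^+1.47)
   = 1 / (1 + 229.09 + 29.512) = 1/259.60 = 0.003852
[CO2*] = α₀ × DIC = 0.003852 × 2.08 = 0.00801 mmol/kg = 8.01 μmol/kg

[CO2*] = 8.01 μmol/kg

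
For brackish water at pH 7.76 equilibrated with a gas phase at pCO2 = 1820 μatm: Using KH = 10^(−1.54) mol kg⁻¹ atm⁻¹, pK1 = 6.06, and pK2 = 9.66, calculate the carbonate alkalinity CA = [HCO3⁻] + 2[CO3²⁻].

CA = 2.70 mmol/kg

[CO2*] = KH · pCO2 = 10^(−1.54) × 1820×10^-6 = 5.249×10^-5 mol/kg
α₀ = 1/(1 + K1/[H⁺] + K1K2/[H⁺]²) = 1/(1 + 10^+1.70 + 10^-0.20) = 0.01932
DIC = [CO2*]/α₀ = 5.249×10^-5 / 0.01932 = 2.716 mmol/kg
CA = (α₁ + 2α₂)·DIC = (0.9685 + 2×0.01219) × 2.716 = 2.70 mmol/kg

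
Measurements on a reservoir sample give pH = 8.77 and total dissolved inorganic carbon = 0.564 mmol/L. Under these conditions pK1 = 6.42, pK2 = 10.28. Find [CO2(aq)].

[CO2*] = 2.43 μmol/L

α₀ = 1 / (1 + K1/[H⁺] + K1K2/[H⁺]²) = 1 / (1 + 10^+2.35 + 10^+0.84)
   = 1 / (1 + 223.87 + 6.9183) = 1/231.79 = 0.004314
[CO2*] = α₀ × DIC = 0.004314 × 0.564 = 0.00243 mmol/L = 2.43 μmol/L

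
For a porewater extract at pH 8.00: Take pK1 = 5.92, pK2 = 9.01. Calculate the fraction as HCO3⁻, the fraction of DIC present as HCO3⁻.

α₁ = 1 / (1 + [H⁺]/K1 + K2/[H⁺]) = 1 / (1 + 10^-2.08 + 10^-1.01)
   = 1 / (1 + 0.0083176 + 0.097724) = 1/1.1060 = 0.9041

α₁ = 0.904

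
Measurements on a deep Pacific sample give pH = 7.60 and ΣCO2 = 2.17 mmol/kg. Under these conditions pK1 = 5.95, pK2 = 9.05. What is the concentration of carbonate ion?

α₂ = 1 / (1 + [H⁺]/K2 + [H⁺]²/(K1K2)) = 1 / (1 + 10^+1.45 + 10^-0.20)
   = 1 / (1 + 28.184 + 0.63096) = 1/29.815 = 0.03354
[CO3²⁻] = α₂ × DIC = 0.03354 × 2.17 = 0.0728 mmol/kg

[CO3²⁻] = 0.0728 mmol/kg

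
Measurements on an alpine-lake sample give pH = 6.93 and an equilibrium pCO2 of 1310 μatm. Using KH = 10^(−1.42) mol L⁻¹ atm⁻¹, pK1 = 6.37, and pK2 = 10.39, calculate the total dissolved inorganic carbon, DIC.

[CO2*] = KH · pCO2 = 10^(−1.42) × 1310×10^-6 = 4.980×10^-5 mol/L
α₀ = 1/(1 + K1/[H⁺] + K1K2/[H⁺]²) = 1/(1 + 10^+0.56 + 10^-2.90) = 0.2159
DIC = [CO2*]/α₀ = 4.980×10^-5 / 0.2159 = 0.231 mmol/L

DIC = 0.231 mmol/L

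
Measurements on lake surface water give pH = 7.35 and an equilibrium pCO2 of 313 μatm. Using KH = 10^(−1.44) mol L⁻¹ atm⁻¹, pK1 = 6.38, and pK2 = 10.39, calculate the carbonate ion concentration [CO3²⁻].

[CO2*] = KH · pCO2 = 10^(−1.44) × 313×10^-6 = 1.136×10^-5 mol/L
α₀ = 1/(1 + K1/[H⁺] + K1K2/[H⁺]²) = 1/(1 + 10^+0.97 + 10^-2.07) = 0.09670
DIC = [CO2*]/α₀ = 1.136×10^-5 / 0.09670 = 0.1175 mmol/L
[CO3²⁻] = α₂·DIC; α₂ = 0.0008231, so [CO3²⁻] = 0.0008231 × 0.1175 = 9.67×10^-5 mmol/L = 0.0967 μmol/L

[CO3²⁻] = 0.0967 μmol/L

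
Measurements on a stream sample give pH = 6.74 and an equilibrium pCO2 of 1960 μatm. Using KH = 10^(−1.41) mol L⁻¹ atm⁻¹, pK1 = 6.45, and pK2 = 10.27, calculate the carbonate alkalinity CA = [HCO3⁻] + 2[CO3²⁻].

CA = 0.149 mmol/L

[CO2*] = KH · pCO2 = 10^(−1.41) × 1960×10^-6 = 7.625×10^-5 mol/L
α₀ = 1/(1 + K1/[H⁺] + K1K2/[H⁺]²) = 1/(1 + 10^+0.29 + 10^-3.24) = 0.3389
DIC = [CO2*]/α₀ = 7.625×10^-5 / 0.3389 = 0.2250 mmol/L
CA = (α₁ + 2α₂)·DIC = (0.6609 + 2×0.0001950) × 0.2250 = 0.149 mmol/L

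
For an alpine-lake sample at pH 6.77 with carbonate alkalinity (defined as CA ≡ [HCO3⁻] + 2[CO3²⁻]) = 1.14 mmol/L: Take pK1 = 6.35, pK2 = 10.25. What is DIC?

DIC = 1.57 mmol/L

CA = [HCO3⁻] + 2[CO3²⁻] = (α₁ + 2α₂)·DIC
At pH 6.77: [H⁺]/K1 = 10^-0.42 = 0.38019, K2/[H⁺] = 10^-3.48 = 0.00033113
α₁ = 1/(1 + 0.38019 + 0.00033113) = 1/1.3805 = 0.7244; α₂ = α₁·K2/[H⁺] = 0.0002399
α₁ + 2α₂ = 0.7248
DIC = CA / (α₁ + 2α₂) = 1.14 / 0.7248 = 1.57 mmol/L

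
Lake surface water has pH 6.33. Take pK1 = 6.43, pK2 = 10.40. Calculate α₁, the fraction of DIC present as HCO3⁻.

α₁ = 0.443

α₁ = 1 / (1 + [H⁺]/K1 + K2/[H⁺]) = 1 / (1 + 10^+0.10 + 10^-4.07)
   = 1 / (1 + 1.2589 + 8.5114×10^-5) = 1/2.2590 = 0.4427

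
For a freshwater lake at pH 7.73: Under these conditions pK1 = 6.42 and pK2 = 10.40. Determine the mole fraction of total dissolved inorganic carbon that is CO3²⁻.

α₂ = 1 / (1 + [H⁺]/K2 + [H⁺]²/(K1K2)) = 1 / (1 + 10^+2.67 + 10^+1.36)
   = 1 / (1 + 467.74 + 22.909) = 1/491.64 = 0.002034

α₂ = 0.00203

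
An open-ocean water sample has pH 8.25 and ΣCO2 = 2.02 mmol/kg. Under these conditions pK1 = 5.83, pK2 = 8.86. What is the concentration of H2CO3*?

α₀ = 1 / (1 + K1/[H⁺] + K1K2/[H⁺]²) = 1 / (1 + 10^+2.42 + 10^+1.81)
   = 1 / (1 + 263.03 + 64.565) = 1/328.59 = 0.003043
[CO2*] = α₀ × DIC = 0.003043 × 2.02 = 0.00615 mmol/kg = 6.15 μmol/kg

[CO2*] = 6.15 μmol/kg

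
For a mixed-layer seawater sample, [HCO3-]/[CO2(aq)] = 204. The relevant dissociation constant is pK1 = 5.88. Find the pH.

pH = 8.19

From K1 = [H⁺][HCO3-]/[CO2(aq)]:  pH = pK1 + log₁₀([HCO3-]/[CO2(aq)])
log₁₀(204) = +2.310
pH = 5.88 + (+2.310) = 8.19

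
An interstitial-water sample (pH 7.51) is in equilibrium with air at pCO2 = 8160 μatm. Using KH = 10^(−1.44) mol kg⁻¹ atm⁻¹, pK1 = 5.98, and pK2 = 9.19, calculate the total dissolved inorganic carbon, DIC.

DIC = 10.5 mmol/kg

[CO2*] = KH · pCO2 = 10^(−1.44) × 8160×10^-6 = 2.963×10^-4 mol/kg
α₀ = 1/(1 + K1/[H⁺] + K1K2/[H⁺]²) = 1/(1 + 10^+1.53 + 10^-0.15) = 0.02810
DIC = [CO2*]/α₀ = 2.963×10^-4 / 0.02810 = 10.5 mmol/kg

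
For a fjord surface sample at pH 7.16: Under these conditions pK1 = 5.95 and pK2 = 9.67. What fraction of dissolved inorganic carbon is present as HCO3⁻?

α₁ = 1 / (1 + [H⁺]/K1 + K2/[H⁺]) = 1 / (1 + 10^-1.21 + 10^-2.51)
   = 1 / (1 + 0.061660 + 0.0030903) = 1/1.0647 = 0.9392

α₁ = 0.939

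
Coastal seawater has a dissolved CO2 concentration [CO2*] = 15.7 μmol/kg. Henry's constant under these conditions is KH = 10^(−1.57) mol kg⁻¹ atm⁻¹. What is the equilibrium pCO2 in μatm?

pCO2 = 583 μatm

KH = 10^(−1.57) = 2.692×10^-2 mol kg⁻¹ atm⁻¹
pCO2 = [CO2*]/KH = 15.7×10^-6 / 2.692×10^-2 = 5.83×10^-4 atm = 583 μatm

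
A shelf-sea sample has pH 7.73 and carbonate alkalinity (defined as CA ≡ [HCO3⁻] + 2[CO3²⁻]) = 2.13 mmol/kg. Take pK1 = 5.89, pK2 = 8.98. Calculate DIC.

CA = [HCO3⁻] + 2[CO3²⁻] = (α₁ + 2α₂)·DIC
At pH 7.73: [H⁺]/K1 = 10^-1.84 = 0.014454, K2/[H⁺] = 10^-1.25 = 0.056234
α₁ = 1/(1 + 0.014454 + 0.056234) = 1/1.0707 = 0.9340; α₂ = α₁·K2/[H⁺] = 0.05252
α₁ + 2α₂ = 1.0390
DIC = CA / (α₁ + 2α₂) = 2.13 / 1.0390 = 2.05 mmol/kg

DIC = 2.05 mmol/kg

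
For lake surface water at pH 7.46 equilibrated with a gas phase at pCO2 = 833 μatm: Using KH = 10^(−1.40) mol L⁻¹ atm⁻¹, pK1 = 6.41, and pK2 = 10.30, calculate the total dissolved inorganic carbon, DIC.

DIC = 0.406 mmol/L

[CO2*] = KH · pCO2 = 10^(−1.40) × 833×10^-6 = 3.316×10^-5 mol/L
α₀ = 1/(1 + K1/[H⁺] + K1K2/[H⁺]²) = 1/(1 + 10^+1.05 + 10^-1.79) = 0.08172
DIC = [CO2*]/α₀ = 3.316×10^-5 / 0.08172 = 0.406 mmol/L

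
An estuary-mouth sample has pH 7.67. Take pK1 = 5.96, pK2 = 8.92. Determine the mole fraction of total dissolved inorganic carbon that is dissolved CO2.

α₀ = 0.0181

α₀ = 1 / (1 + K1/[H⁺] + K1K2/[H⁺]²) = 1 / (1 + 10^+1.71 + 10^+0.46)
   = 1 / (1 + 51.286 + 2.8840) = 1/55.170 = 0.01813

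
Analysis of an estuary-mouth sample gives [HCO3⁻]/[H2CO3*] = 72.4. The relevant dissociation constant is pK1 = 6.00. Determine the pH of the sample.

pH = 7.86

From K1 = [H⁺][HCO3⁻]/[H2CO3*]:  pH = pK1 + log₁₀([HCO3⁻]/[H2CO3*])
log₁₀(72.4) = +1.860
pH = 6.00 + (+1.860) = 7.86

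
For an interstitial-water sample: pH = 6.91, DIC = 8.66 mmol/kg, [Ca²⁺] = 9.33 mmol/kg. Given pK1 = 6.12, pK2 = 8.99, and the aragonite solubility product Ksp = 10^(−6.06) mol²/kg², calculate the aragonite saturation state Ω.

α₂ = 1 / (1 + [H⁺]/K2 + [H⁺]²/(K1K2)) = 1 / (1 + 10^+2.08 + 10^+1.29)
   = 1 / (1 + 120.23 + 19.498) = 1/140.72 = 0.007106
[CO3²⁻] = α₂ × DIC = 0.007106 × 8.66 = 0.06154 mmol/kg
Ksp = 10^(−6.06) = 8.710×10^-7
Ω = [Ca²⁺][CO3²⁻]/Ksp = (9.33×10^-3)(6.154×10^-5) / 8.710×10^-7 = 0.659

Ω = 0.659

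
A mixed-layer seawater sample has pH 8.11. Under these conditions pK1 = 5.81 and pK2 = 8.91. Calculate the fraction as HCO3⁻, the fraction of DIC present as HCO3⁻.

α₁ = 0.859

α₁ = 1 / (1 + [H⁺]/K1 + K2/[H⁺]) = 1 / (1 + 10^-2.30 + 10^-0.80)
   = 1 / (1 + 0.0050119 + 0.15849) = 1/1.1635 = 0.8595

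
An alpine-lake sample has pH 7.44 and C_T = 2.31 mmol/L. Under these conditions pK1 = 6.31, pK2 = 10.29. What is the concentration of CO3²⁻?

[CO3²⁻] = 3.03 μmol/L

α₂ = 1 / (1 + [H⁺]/K2 + [H⁺]²/(K1K2)) = 1 / (1 + 10^+2.85 + 10^+1.72)
   = 1 / (1 + 707.95 + 52.481) = 1/761.43 = 0.001313
[CO3²⁻] = α₂ × DIC = 0.001313 × 2.31 = 0.00303 mmol/L = 3.03 μmol/L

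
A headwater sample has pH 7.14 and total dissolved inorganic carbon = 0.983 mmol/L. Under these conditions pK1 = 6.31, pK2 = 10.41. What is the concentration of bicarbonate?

[HCO3⁻] = 0.856 mmol/L

α₁ = 1 / (1 + [H⁺]/K1 + K2/[H⁺]) = 1 / (1 + 10^-0.83 + 10^-3.27)
   = 1 / (1 + 0.14791 + 0.00053703) = 1/1.1484 = 0.8707
[HCO3⁻] = α₁ × DIC = 0.8707 × 0.983 = 0.856 mmol/L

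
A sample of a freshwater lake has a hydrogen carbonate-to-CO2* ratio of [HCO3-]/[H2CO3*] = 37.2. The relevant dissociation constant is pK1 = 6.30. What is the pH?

From K1 = [H⁺][HCO3-]/[H2CO3*]:  pH = pK1 + log₁₀([HCO3-]/[H2CO3*])
log₁₀(37.2) = +1.571
pH = 6.30 + (+1.571) = 7.87

pH = 7.87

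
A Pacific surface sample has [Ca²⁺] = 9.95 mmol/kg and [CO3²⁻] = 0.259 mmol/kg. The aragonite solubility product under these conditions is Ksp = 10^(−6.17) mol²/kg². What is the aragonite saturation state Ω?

Ksp = 10^(−6.17) = 6.761×10^-7
Ω = [Ca²⁺][CO3²⁻]/Ksp = (9.95×10^-3)(0.259×10^-3) / 6.761×10^-7 = 3.81

Ω = 3.81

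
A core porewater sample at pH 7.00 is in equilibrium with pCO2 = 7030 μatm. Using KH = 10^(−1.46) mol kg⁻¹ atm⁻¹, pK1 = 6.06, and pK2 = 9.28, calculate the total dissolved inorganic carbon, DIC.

DIC = 2.38 mmol/kg

[CO2*] = KH · pCO2 = 10^(−1.46) × 7030×10^-6 = 2.438×10^-4 mol/kg
α₀ = 1/(1 + K1/[H⁺] + K1K2/[H⁺]²) = 1/(1 + 10^+0.94 + 10^-1.34) = 0.1025
DIC = [CO2*]/α₀ = 2.438×10^-4 / 0.1025 = 2.38 mmol/kg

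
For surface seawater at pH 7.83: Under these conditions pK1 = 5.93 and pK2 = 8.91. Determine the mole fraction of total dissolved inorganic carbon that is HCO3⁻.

α₁ = 0.913

α₁ = 1 / (1 + [H⁺]/K1 + K2/[H⁺]) = 1 / (1 + 10^-1.90 + 10^-1.08)
   = 1 / (1 + 0.012589 + 0.083176) = 1/1.0958 = 0.9126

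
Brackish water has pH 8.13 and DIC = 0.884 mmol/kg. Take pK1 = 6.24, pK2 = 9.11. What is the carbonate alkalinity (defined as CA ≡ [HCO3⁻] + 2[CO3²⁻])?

CA = [HCO3⁻] + 2[CO3²⁻] = (α₁ + 2α₂)·DIC
At pH 8.13: [H⁺]/K1 = 10^-1.89 = 0.012882, K2/[H⁺] = 10^-0.98 = 0.10471
α₁ = 1/(1 + 0.012882 + 0.10471) = 1/1.1176 = 0.8948; α₂ = α₁·K2/[H⁺] = 0.09369
α₁ + 2α₂ = 1.0822
CA = 1.0822 × 0.884 = 0.957 mmol/kg

CA = 0.957 mmol/kg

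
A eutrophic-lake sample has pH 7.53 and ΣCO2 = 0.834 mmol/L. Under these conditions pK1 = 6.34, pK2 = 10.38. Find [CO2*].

[CO2*] = 0.0505 mmol/L

α₀ = 1 / (1 + K1/[H⁺] + K1K2/[H⁺]²) = 1 / (1 + 10^+1.19 + 10^-1.66)
   = 1 / (1 + 15.488 + 0.021878) = 1/16.510 = 0.06057
[CO2*] = α₀ × DIC = 0.06057 × 0.834 = 0.0505 mmol/L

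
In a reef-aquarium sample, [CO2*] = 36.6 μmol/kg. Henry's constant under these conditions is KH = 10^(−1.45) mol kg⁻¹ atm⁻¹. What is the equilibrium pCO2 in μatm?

KH = 10^(−1.45) = 3.548×10^-2 mol kg⁻¹ atm⁻¹
pCO2 = [CO2*]/KH = 36.6×10^-6 / 3.548×10^-2 = 1.03×10^-3 atm = 1030 μatm

pCO2 = 1030 μatm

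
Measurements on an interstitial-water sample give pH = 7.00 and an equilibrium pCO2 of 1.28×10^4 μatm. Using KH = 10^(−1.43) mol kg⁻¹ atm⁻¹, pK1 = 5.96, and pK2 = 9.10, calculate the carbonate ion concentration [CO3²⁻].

[CO3²⁻] = 0.0414 mmol/kg

[CO2*] = KH · pCO2 = 10^(−1.43) × 1.28×10^4×10^-6 = 4.756×10^-4 mol/kg
α₀ = 1/(1 + K1/[H⁺] + K1K2/[H⁺]²) = 1/(1 + 10^+1.04 + 10^-1.06) = 0.08297
DIC = [CO2*]/α₀ = 4.756×10^-4 / 0.08297 = 5.731 mmol/kg
[CO3²⁻] = α₂·DIC; α₂ = 0.007227, so [CO3²⁻] = 0.007227 × 5.731 = 0.0414 mmol/kg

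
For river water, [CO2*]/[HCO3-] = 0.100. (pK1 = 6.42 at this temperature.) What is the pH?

From K1 = [H⁺][HCO3-]/[CO2*]:  pH = pK1 − log₁₀([CO2*]/[HCO3-])
log₁₀(0.100) = -1.000
pH = 6.42 − (-1.000) = 7.42

pH = 7.42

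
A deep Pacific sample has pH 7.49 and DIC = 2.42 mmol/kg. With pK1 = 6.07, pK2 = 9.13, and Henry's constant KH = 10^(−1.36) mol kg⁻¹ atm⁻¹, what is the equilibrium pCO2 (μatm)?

pCO2 = 1990 μatm

α₀ = 1 / (1 + K1/[H⁺] + K1K2/[H⁺]²) = 1 / (1 + 10^+1.42 + 10^-0.22)
   = 1 / (1 + 26.303 + 0.60256) = 1/27.905 = 0.03584
[CO2*] = α₀ × DIC = 0.03584 × 2.42 = 0.08672 mmol/kg
pCO2 = [CO2*]/KH = 8.672×10^-5 / 4.365×10^-2 = 1990 μatm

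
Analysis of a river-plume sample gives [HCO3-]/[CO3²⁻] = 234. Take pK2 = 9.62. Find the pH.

From K2 = [H⁺][CO3²⁻]/[HCO3-]:  pH = pK2 − log₁₀([HCO3-]/[CO3²⁻])
log₁₀(234) = +2.369
pH = 9.62 − (+2.369) = 7.25

pH = 7.25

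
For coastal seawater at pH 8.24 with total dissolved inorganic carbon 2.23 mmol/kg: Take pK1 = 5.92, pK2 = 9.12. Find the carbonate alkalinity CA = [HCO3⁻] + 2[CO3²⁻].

CA = [HCO3⁻] + 2[CO3²⁻] = (α₁ + 2α₂)·DIC
At pH 8.24: [H⁺]/K1 = 10^-2.32 = 0.0047863, K2/[H⁺] = 10^-0.88 = 0.13183
α₁ = 1/(1 + 0.0047863 + 0.13183) = 1/1.1366 = 0.8798; α₂ = α₁·K2/[H⁺] = 0.1160
α₁ + 2α₂ = 1.1118
CA = 1.1118 × 2.23 = 2.48 mmol/kg

CA = 2.48 mmol/kg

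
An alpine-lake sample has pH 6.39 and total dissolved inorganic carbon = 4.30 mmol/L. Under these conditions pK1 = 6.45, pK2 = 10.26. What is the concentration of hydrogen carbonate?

[HCO3⁻] = 2.00 mmol/L

α₁ = 1 / (1 + [H⁺]/K1 + K2/[H⁺]) = 1 / (1 + 10^+0.06 + 10^-3.87)
   = 1 / (1 + 1.1482 + 0.00013490) = 1/2.1483 = 0.4655
[HCO3⁻] = α₁ × DIC = 0.4655 × 4.30 = 2.00 mmol/L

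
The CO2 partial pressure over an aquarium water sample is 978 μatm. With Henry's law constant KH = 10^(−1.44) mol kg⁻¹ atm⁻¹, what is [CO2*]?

KH = 10^(−1.44) = 3.631×10^-2 mol kg⁻¹ atm⁻¹
[CO2*] = KH · pCO2 = 3.631×10^-2 × 978×10^-6 atm = 3.55×10^-5 mol/kg

[CO2*] = 35.5 μmol/kg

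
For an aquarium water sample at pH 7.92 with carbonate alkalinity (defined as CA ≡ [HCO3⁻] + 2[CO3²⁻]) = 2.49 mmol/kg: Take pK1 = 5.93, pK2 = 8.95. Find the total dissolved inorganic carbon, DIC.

DIC = 2.32 mmol/kg

CA = [HCO3⁻] + 2[CO3²⁻] = (α₁ + 2α₂)·DIC
At pH 7.92: [H⁺]/K1 = 10^-1.99 = 0.010233, K2/[H⁺] = 10^-1.03 = 0.093325
α₁ = 1/(1 + 0.010233 + 0.093325) = 1/1.1036 = 0.9062; α₂ = α₁·K2/[H⁺] = 0.08457
α₁ + 2α₂ = 1.0753
DIC = CA / (α₁ + 2α₂) = 2.49 / 1.0753 = 2.32 mmol/kg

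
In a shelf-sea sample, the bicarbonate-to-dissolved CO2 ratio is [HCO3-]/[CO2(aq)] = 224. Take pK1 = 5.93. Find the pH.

From K1 = [H⁺][HCO3-]/[CO2(aq)]:  pH = pK1 + log₁₀([HCO3-]/[CO2(aq)])
log₁₀(224) = +2.350
pH = 5.93 + (+2.350) = 8.28

pH = 8.28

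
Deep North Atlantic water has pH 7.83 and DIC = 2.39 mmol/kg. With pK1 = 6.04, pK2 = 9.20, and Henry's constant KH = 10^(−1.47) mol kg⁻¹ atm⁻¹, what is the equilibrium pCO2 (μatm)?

pCO2 = 1080 μatm

α₀ = 1 / (1 + K1/[H⁺] + K1K2/[H⁺]²) = 1 / (1 + 10^+1.79 + 10^+0.42)
   = 1 / (1 + 61.660 + 2.6303) = 1/65.290 = 0.01532
[CO2*] = α₀ × DIC = 0.01532 × 2.39 = 0.03661 mmol/kg
pCO2 = [CO2*]/KH = 3.661×10^-5 / 3.388×10^-2 = 1080 μatm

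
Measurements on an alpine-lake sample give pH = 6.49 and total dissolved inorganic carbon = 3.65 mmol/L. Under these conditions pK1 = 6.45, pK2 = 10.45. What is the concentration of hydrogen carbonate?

α₁ = 1 / (1 + [H⁺]/K1 + K2/[H⁺]) = 1 / (1 + 10^-0.04 + 10^-3.96)
   = 1 / (1 + 0.91201 + 0.00010965) = 1/1.9121 = 0.5230
[HCO3⁻] = α₁ × DIC = 0.5230 × 3.65 = 1.91 mmol/L

[HCO3⁻] = 1.91 mmol/L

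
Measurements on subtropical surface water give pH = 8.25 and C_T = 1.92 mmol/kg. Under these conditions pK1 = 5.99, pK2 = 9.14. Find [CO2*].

α₀ = 1 / (1 + K1/[H⁺] + K1K2/[H⁺]²) = 1 / (1 + 10^+2.26 + 10^+1.37)
   = 1 / (1 + 181.97 + 23.442) = 1/206.41 = 0.004845
[CO2*] = α₀ × DIC = 0.004845 × 1.92 = 0.00930 mmol/kg = 9.30 μmol/kg

[CO2*] = 9.30 μmol/kg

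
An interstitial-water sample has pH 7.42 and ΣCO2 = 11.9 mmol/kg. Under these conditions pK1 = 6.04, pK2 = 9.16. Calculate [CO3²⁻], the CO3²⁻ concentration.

α₂ = 1 / (1 + [H⁺]/K2 + [H⁺]²/(K1K2)) = 1 / (1 + 10^+1.74 + 10^+0.36)
   = 1 / (1 + 54.954 + 2.2909) = 1/58.245 = 0.01717
[CO3²⁻] = α₂ × DIC = 0.01717 × 11.9 = 0.204 mmol/kg

[CO3²⁻] = 0.204 mmol/kg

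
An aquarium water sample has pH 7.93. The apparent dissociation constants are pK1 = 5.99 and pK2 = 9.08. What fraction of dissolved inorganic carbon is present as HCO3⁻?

α₁ = 0.924

α₁ = 1 / (1 + [H⁺]/K1 + K2/[H⁺]) = 1 / (1 + 10^-1.94 + 10^-1.15)
   = 1 / (1 + 0.011482 + 0.070795) = 1/1.0823 = 0.9240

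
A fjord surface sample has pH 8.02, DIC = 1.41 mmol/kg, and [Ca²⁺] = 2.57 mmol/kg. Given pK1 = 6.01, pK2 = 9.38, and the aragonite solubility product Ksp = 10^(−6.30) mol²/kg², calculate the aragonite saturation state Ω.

α₂ = 1 / (1 + [H⁺]/K2 + [H⁺]²/(K1K2)) = 1 / (1 + 10^+1.36 + 10^-0.65)
   = 1 / (1 + 22.909 + 0.22387) = 1/24.133 = 0.04144
[CO3²⁻] = α₂ × DIC = 0.04144 × 1.41 = 0.05843 mmol/kg
Ksp = 10^(−6.30) = 5.012×10^-7
Ω = [Ca²⁺][CO3²⁻]/Ksp = (2.57×10^-3)(5.843×10^-5) / 5.012×10^-7 = 0.300

Ω = 0.300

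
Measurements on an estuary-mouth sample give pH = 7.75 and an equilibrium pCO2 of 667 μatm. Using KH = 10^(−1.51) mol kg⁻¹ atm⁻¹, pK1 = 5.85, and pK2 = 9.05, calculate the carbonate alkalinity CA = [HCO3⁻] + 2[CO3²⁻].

CA = 1.80 mmol/kg

[CO2*] = KH · pCO2 = 10^(−1.51) × 667×10^-6 = 2.061×10^-5 mol/kg
α₀ = 1/(1 + K1/[H⁺] + K1K2/[H⁺]²) = 1/(1 + 10^+1.90 + 10^+0.60) = 0.01185
DIC = [CO2*]/α₀ = 2.061×10^-5 / 0.01185 = 1.740 mmol/kg
CA = (α₁ + 2α₂)·DIC = (0.9410 + 2×0.04716) × 1.740 = 1.80 mmol/kg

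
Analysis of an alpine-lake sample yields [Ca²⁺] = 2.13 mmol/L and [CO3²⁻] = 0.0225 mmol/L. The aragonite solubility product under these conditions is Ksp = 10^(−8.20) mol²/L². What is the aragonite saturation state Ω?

Ω = 7.60

Ksp = 10^(−8.20) = 6.310×10^-9
Ω = [Ca²⁺][CO3²⁻]/Ksp = (2.13×10^-3)(0.0225×10^-3) / 6.310×10^-9 = 7.60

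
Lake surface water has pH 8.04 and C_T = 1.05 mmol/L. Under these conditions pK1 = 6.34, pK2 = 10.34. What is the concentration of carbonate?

α₂ = 1 / (1 + [H⁺]/K2 + [H⁺]²/(K1K2)) = 1 / (1 + 10^+2.30 + 10^+0.60)
   = 1 / (1 + 199.53 + 3.9811) = 1/204.51 = 0.004890
[CO3²⁻] = α₂ × DIC = 0.004890 × 1.05 = 0.00513 mmol/L = 5.13 μmol/L

[CO3²⁻] = 5.13 μmol/L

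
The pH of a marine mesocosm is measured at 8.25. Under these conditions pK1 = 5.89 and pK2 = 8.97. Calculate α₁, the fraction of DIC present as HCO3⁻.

α₁ = 1 / (1 + [H⁺]/K1 + K2/[H⁺]) = 1 / (1 + 10^-2.36 + 10^-0.72)
   = 1 / (1 + 0.0043652 + 0.19055) = 1/1.1949 = 0.8369

α₁ = 0.837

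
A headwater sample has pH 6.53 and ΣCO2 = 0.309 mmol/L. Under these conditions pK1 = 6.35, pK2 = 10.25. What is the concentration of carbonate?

[CO3²⁻] = 0.0355 μmol/L

α₂ = 1 / (1 + [H⁺]/K2 + [H⁺]²/(K1K2)) = 1 / (1 + 10^+3.72 + 10^+3.54)
   = 1 / (1 + 5248.1 + 3467.4) = 1/8716.4 = 0.0001147
[CO3²⁻] = α₂ × DIC = 0.0001147 × 0.309 = 3.55×10^-5 mmol/L = 0.0355 μmol/L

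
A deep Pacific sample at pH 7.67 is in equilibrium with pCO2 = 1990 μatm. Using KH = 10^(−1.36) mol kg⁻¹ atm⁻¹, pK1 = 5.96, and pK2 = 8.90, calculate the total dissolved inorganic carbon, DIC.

DIC = 4.80 mmol/kg

[CO2*] = KH · pCO2 = 10^(−1.36) × 1990×10^-6 = 8.687×10^-5 mol/kg
α₀ = 1/(1 + K1/[H⁺] + K1K2/[H⁺]²) = 1/(1 + 10^+1.71 + 10^+0.48) = 0.01808
DIC = [CO2*]/α₀ = 8.687×10^-5 / 0.01808 = 4.80 mmol/kg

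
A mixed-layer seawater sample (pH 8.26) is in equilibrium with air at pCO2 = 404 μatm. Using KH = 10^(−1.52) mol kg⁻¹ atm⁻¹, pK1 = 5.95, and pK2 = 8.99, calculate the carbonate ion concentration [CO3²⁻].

[CO3²⁻] = 0.464 mmol/kg

[CO2*] = KH · pCO2 = 10^(−1.52) × 404×10^-6 = 1.220×10^-5 mol/kg
α₀ = 1/(1 + K1/[H⁺] + K1K2/[H⁺]²) = 1/(1 + 10^+2.31 + 10^+1.58) = 0.004112
DIC = [CO2*]/α₀ = 1.220×10^-5 / 0.004112 = 2.967 mmol/kg
[CO3²⁻] = α₂·DIC; α₂ = 0.1563, so [CO3²⁻] = 0.1563 × 2.967 = 0.464 mmol/kg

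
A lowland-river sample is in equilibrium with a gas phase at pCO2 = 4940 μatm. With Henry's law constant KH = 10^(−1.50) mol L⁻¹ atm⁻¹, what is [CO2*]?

KH = 10^(−1.50) = 3.162×10^-2 mol L⁻¹ atm⁻¹
[CO2*] = KH · pCO2 = 3.162×10^-2 × 4940×10^-6 atm = 1.56×10^-4 mol/L

[CO2*] = 156 μmol/L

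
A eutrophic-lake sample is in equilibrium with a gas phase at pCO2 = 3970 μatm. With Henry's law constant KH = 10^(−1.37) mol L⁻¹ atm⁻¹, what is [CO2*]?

[CO2*] = 169 μmol/L

KH = 10^(−1.37) = 4.266×10^-2 mol L⁻¹ atm⁻¹
[CO2*] = KH · pCO2 = 4.266×10^-2 × 3970×10^-6 atm = 1.69×10^-4 mol/L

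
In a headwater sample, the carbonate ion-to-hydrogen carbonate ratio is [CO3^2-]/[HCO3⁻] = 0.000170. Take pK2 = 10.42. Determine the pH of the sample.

pH = 6.65

From K2 = [H⁺][CO3^2-]/[HCO3⁻]:  pH = pK2 + log₁₀([CO3^2-]/[HCO3⁻])
log₁₀(0.000170) = -3.770
pH = 10.42 + (-3.770) = 6.65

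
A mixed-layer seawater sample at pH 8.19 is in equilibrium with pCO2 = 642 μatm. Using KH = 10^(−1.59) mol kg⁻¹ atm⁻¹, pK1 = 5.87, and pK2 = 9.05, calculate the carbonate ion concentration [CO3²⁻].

[CO2*] = KH · pCO2 = 10^(−1.59) × 642×10^-6 = 1.650×10^-5 mol/kg
α₀ = 1/(1 + K1/[H⁺] + K1K2/[H⁺]²) = 1/(1 + 10^+2.32 + 10^+1.46) = 0.004188
DIC = [CO2*]/α₀ = 1.650×10^-5 / 0.004188 = 3.940 mmol/kg
[CO3²⁻] = α₂·DIC; α₂ = 0.1208, so [CO3²⁻] = 0.1208 × 3.940 = 0.476 mmol/kg

[CO3²⁻] = 0.476 mmol/kg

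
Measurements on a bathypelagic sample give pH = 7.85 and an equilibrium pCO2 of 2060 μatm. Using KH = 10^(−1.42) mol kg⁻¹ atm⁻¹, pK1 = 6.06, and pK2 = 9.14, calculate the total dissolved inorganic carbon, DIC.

[CO2*] = KH · pCO2 = 10^(−1.42) × 2060×10^-6 = 7.832×10^-5 mol/kg
α₀ = 1/(1 + K1/[H⁺] + K1K2/[H⁺]²) = 1/(1 + 10^+1.79 + 10^+0.50) = 0.01519
DIC = [CO2*]/α₀ = 7.832×10^-5 / 0.01519 = 5.16 mmol/kg

DIC = 5.16 mmol/kg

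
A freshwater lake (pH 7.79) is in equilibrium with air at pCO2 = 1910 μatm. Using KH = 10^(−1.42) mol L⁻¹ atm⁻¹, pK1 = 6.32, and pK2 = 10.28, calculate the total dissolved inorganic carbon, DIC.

[CO2*] = KH · pCO2 = 10^(−1.42) × 1910×10^-6 = 7.262×10^-5 mol/L
α₀ = 1/(1 + K1/[H⁺] + K1K2/[H⁺]²) = 1/(1 + 10^+1.47 + 10^-1.02) = 0.03267
DIC = [CO2*]/α₀ = 7.262×10^-5 / 0.03267 = 2.22 mmol/L

DIC = 2.22 mmol/L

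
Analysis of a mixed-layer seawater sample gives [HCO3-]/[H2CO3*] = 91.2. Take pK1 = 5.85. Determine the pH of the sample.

From K1 = [H⁺][HCO3-]/[H2CO3*]:  pH = pK1 + log₁₀([HCO3-]/[H2CO3*])
log₁₀(91.2) = +1.960
pH = 5.85 + (+1.960) = 7.81

pH = 7.81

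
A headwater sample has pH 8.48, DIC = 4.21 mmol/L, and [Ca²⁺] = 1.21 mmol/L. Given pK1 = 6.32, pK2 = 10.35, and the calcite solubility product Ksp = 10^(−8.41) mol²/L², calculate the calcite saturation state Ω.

Ω = 17.3

α₂ = 1 / (1 + [H⁺]/K2 + [H⁺]²/(K1K2)) = 1 / (1 + 10^+1.87 + 10^-0.29)
   = 1 / (1 + 74.131 + 0.51286) = 1/75.644 = 0.01322
[CO3²⁻] = α₂ × DIC = 0.01322 × 4.21 = 0.05566 mmol/L
Ksp = 10^(−8.41) = 3.890×10^-9
Ω = [Ca²⁺][CO3²⁻]/Ksp = (1.21×10^-3)(5.566×10^-5) / 3.890×10^-9 = 17.3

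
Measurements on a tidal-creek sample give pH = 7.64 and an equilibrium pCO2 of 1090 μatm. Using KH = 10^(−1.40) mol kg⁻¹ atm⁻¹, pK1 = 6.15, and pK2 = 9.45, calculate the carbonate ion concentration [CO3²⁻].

[CO3²⁻] = 0.0208 mmol/kg

[CO2*] = KH · pCO2 = 10^(−1.40) × 1090×10^-6 = 4.339×10^-5 mol/kg
α₀ = 1/(1 + K1/[H⁺] + K1K2/[H⁺]²) = 1/(1 + 10^+1.49 + 10^-0.32) = 0.03088
DIC = [CO2*]/α₀ = 4.339×10^-5 / 0.03088 = 1.405 mmol/kg
[CO3²⁻] = α₂·DIC; α₂ = 0.01478, so [CO3²⁻] = 0.01478 × 1.405 = 0.0208 mmol/kg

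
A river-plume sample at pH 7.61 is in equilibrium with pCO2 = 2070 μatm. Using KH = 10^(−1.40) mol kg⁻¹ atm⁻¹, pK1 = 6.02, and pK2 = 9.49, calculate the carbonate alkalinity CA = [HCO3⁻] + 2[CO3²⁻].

[CO2*] = KH · pCO2 = 10^(−1.40) × 2070×10^-6 = 8.241×10^-5 mol/kg
α₀ = 1/(1 + K1/[H⁺] + K1K2/[H⁺]²) = 1/(1 + 10^+1.59 + 10^-0.29) = 0.02474
DIC = [CO2*]/α₀ = 8.241×10^-5 / 0.02474 = 3.331 mmol/kg
CA = (α₁ + 2α₂)·DIC = (0.9626 + 2×0.01269) × 3.331 = 3.29 mmol/kg

CA = 3.29 mmol/kg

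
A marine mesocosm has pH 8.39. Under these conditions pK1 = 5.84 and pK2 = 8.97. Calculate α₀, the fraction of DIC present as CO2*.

α₀ = 1 / (1 + K1/[H⁺] + K1K2/[H⁺]²) = 1 / (1 + 10^+2.55 + 10^+1.97)
   = 1 / (1 + 354.81 + 93.325) = 1/449.14 = 0.002226

α₀ = 0.00223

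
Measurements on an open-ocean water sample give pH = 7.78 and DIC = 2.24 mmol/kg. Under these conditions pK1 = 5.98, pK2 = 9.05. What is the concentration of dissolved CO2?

[CO2*] = 0.0332 mmol/kg

α₀ = 1 / (1 + K1/[H⁺] + K1K2/[H⁺]²) = 1 / (1 + 10^+1.80 + 10^+0.53)
   = 1 / (1 + 63.096 + 3.3884) = 1/67.484 = 0.01482
[CO2*] = α₀ × DIC = 0.01482 × 2.24 = 0.0332 mmol/kg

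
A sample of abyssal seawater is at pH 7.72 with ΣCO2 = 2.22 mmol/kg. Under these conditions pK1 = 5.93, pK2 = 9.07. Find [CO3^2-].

α₂ = 1 / (1 + [H⁺]/K2 + [H⁺]²/(K1K2)) = 1 / (1 + 10^+1.35 + 10^-0.44)
   = 1 / (1 + 22.387 + 0.36308) = 1/23.750 = 0.04210
[CO3²⁻] = α₂ × DIC = 0.04210 × 2.22 = 0.0935 mmol/kg

[CO3²⁻] = 0.0935 mmol/kg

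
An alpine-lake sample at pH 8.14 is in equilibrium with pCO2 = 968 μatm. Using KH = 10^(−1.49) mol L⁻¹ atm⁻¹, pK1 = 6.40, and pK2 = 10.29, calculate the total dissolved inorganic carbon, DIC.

[CO2*] = KH · pCO2 = 10^(−1.49) × 968×10^-6 = 3.132×10^-5 mol/L
α₀ = 1/(1 + K1/[H⁺] + K1K2/[H⁺]²) = 1/(1 + 10^+1.74 + 10^-0.41) = 0.01775
DIC = [CO2*]/α₀ = 3.132×10^-5 / 0.01775 = 1.76 mmol/L

DIC = 1.76 mmol/L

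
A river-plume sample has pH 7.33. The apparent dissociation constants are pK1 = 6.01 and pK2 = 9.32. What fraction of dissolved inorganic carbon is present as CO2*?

α₀ = 1 / (1 + K1/[H⁺] + K1K2/[H⁺]²) = 1 / (1 + 10^+1.32 + 10^-0.67)
   = 1 / (1 + 20.893 + 0.21380) = 1/22.107 = 0.04524

α₀ = 0.0452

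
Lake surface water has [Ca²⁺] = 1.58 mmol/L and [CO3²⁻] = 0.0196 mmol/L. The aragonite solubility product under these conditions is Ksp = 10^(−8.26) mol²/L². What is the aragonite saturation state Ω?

Ω = 5.64

Ksp = 10^(−8.26) = 5.495×10^-9
Ω = [Ca²⁺][CO3²⁻]/Ksp = (1.58×10^-3)(0.0196×10^-3) / 5.495×10^-9 = 5.64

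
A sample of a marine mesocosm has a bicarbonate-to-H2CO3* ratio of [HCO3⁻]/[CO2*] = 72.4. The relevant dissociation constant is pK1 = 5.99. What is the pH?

From K1 = [H⁺][HCO3⁻]/[CO2*]:  pH = pK1 + log₁₀([HCO3⁻]/[CO2*])
log₁₀(72.4) = +1.860
pH = 5.99 + (+1.860) = 7.85

pH = 7.85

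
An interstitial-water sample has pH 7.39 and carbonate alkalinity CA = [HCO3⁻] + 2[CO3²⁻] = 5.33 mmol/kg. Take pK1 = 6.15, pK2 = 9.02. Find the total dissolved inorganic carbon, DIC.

CA = [HCO3⁻] + 2[CO3²⁻] = (α₁ + 2α₂)·DIC
At pH 7.39: [H⁺]/K1 = 10^-1.24 = 0.057544, K2/[H⁺] = 10^-1.63 = 0.023442
α₁ = 1/(1 + 0.057544 + 0.023442) = 1/1.0810 = 0.9251; α₂ = α₁·K2/[H⁺] = 0.02169
α₁ + 2α₂ = 0.9685
DIC = CA / (α₁ + 2α₂) = 5.33 / 0.9685 = 5.50 mmol/kg

DIC = 5.50 mmol/kg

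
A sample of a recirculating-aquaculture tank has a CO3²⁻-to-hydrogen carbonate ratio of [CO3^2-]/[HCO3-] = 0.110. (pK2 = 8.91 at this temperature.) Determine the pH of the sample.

pH = 7.95

From K2 = [H⁺][CO3^2-]/[HCO3-]:  pH = pK2 + log₁₀([CO3^2-]/[HCO3-])
log₁₀(0.110) = -0.959
pH = 8.91 + (-0.959) = 7.95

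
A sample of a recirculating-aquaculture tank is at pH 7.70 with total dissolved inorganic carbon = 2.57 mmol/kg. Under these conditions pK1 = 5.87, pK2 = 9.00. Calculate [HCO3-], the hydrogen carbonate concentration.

[HCO3⁻] = 2.41 mmol/kg

α₁ = 1 / (1 + [H⁺]/K1 + K2/[H⁺]) = 1 / (1 + 10^-1.83 + 10^-1.30)
   = 1 / (1 + 0.014791 + 0.050119) = 1/1.0649 = 0.9390
[HCO3⁻] = α₁ × DIC = 0.9390 × 2.57 = 2.41 mmol/kg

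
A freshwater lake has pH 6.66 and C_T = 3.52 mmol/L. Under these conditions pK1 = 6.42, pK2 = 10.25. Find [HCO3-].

[HCO3⁻] = 2.23 mmol/L

α₁ = 1 / (1 + [H⁺]/K1 + K2/[H⁺]) = 1 / (1 + 10^-0.24 + 10^-3.59)
   = 1 / (1 + 0.57544 + 0.00025704) = 1/1.5757 = 0.6346
[HCO3⁻] = α₁ × DIC = 0.6346 × 3.52 = 2.23 mmol/L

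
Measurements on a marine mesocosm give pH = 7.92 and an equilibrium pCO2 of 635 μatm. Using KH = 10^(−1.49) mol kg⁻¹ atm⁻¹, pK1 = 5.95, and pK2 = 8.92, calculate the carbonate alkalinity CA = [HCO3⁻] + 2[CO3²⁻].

[CO2*] = KH · pCO2 = 10^(−1.49) × 635×10^-6 = 2.055×10^-5 mol/kg
α₀ = 1/(1 + K1/[H⁺] + K1K2/[H⁺]²) = 1/(1 + 10^+1.97 + 10^+0.97) = 0.009647
DIC = [CO2*]/α₀ = 2.055×10^-5 / 0.009647 = 2.130 mmol/kg
CA = (α₁ + 2α₂)·DIC = (0.9003 + 2×0.09003) × 2.130 = 2.30 mmol/kg

CA = 2.30 mmol/kg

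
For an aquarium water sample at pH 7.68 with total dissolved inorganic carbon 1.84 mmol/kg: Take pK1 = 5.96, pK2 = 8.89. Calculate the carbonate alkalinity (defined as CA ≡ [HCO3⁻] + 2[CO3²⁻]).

CA = [HCO3⁻] + 2[CO3²⁻] = (α₁ + 2α₂)·DIC
At pH 7.68: [H⁺]/K1 = 10^-1.72 = 0.019055, K2/[H⁺] = 10^-1.21 = 0.061660
α₁ = 1/(1 + 0.019055 + 0.061660) = 1/1.0807 = 0.9253; α₂ = α₁·K2/[H⁺] = 0.05705
α₁ + 2α₂ = 1.0394
CA = 1.0394 × 1.84 = 1.91 mmol/kg

CA = 1.91 mmol/kg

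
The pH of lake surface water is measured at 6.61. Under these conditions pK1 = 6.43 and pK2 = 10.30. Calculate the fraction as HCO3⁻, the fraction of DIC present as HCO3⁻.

α₁ = 0.602

α₁ = 1 / (1 + [H⁺]/K1 + K2/[H⁺]) = 1 / (1 + 10^-0.18 + 10^-3.69)
   = 1 / (1 + 0.66069 + 0.00020417) = 1/1.6609 = 0.6021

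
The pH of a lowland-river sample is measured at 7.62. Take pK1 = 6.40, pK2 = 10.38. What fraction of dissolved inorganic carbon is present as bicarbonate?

α₁ = 1 / (1 + [H⁺]/K1 + K2/[H⁺]) = 1 / (1 + 10^-1.22 + 10^-2.76)
   = 1 / (1 + 0.060256 + 0.0017378) = 1/1.0620 = 0.9416

α₁ = 0.942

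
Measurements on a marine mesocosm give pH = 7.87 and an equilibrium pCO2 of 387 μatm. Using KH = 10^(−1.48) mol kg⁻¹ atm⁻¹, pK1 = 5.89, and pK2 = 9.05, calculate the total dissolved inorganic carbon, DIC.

[CO2*] = KH · pCO2 = 10^(−1.48) × 387×10^-6 = 1.281×10^-5 mol/kg
α₀ = 1/(1 + K1/[H⁺] + K1K2/[H⁺]²) = 1/(1 + 10^+1.98 + 10^+0.80) = 0.009727
DIC = [CO2*]/α₀ = 1.281×10^-5 / 0.009727 = 1.32 mmol/kg

DIC = 1.32 mmol/kg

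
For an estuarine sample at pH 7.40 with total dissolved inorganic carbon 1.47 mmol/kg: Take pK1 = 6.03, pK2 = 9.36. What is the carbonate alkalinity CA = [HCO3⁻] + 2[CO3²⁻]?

CA = 1.43 mmol/kg

CA = [HCO3⁻] + 2[CO3²⁻] = (α₁ + 2α₂)·DIC
At pH 7.40: [H⁺]/K1 = 10^-1.37 = 0.042658, K2/[H⁺] = 10^-1.96 = 0.010965
α₁ = 1/(1 + 0.042658 + 0.010965) = 1/1.0536 = 0.9491; α₂ = α₁·K2/[H⁺] = 0.01041
α₁ + 2α₂ = 0.9699
CA = 0.9699 × 1.47 = 1.43 mmol/kg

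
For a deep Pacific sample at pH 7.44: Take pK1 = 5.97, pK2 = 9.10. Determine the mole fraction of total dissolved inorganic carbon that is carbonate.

α₂ = 1 / (1 + [H⁺]/K2 + [H⁺]²/(K1K2)) = 1 / (1 + 10^+1.66 + 10^+0.19)
   = 1 / (1 + 45.709 + 1.5488) = 1/48.258 = 0.02072

α₂ = 0.0207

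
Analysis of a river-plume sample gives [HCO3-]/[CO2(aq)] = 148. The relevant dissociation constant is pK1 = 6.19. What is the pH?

From K1 = [H⁺][HCO3-]/[CO2(aq)]:  pH = pK1 + log₁₀([HCO3-]/[CO2(aq)])
log₁₀(148) = +2.170
pH = 6.19 + (+2.170) = 8.36

pH = 8.36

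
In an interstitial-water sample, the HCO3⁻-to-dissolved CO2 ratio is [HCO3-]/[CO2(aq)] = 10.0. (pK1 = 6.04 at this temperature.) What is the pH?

pH = 7.04

From K1 = [H⁺][HCO3-]/[CO2(aq)]:  pH = pK1 + log₁₀([HCO3-]/[CO2(aq)])
log₁₀(10.0) = +1.000
pH = 6.04 + (+1.000) = 7.04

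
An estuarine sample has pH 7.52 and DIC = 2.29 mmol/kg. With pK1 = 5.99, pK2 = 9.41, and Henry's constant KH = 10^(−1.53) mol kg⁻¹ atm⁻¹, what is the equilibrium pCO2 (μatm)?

α₀ = 1 / (1 + K1/[H⁺] + K1K2/[H⁺]²) = 1 / (1 + 10^+1.53 + 10^-0.36)
   = 1 / (1 + 33.884 + 0.43652) = 1/35.321 = 0.02831
[CO2*] = α₀ × DIC = 0.02831 × 2.29 = 0.06483 mmol/kg
pCO2 = [CO2*]/KH = 6.483×10^-5 / 2.951×10^-2 = 2200 μatm

pCO2 = 2200 μatm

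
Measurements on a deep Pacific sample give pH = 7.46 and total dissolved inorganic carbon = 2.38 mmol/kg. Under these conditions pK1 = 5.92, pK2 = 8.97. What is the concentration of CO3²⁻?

α₂ = 1 / (1 + [H⁺]/K2 + [H⁺]²/(K1K2)) = 1 / (1 + 10^+1.51 + 10^-0.03)
   = 1 / (1 + 32.359 + 0.93325) = 1/34.293 = 0.02916
[CO3²⁻] = α₂ × DIC = 0.02916 × 2.38 = 0.0694 mmol/kg

[CO3²⁻] = 0.0694 mmol/kg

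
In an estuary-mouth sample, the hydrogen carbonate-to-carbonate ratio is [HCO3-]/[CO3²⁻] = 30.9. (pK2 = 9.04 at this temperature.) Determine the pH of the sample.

pH = 7.55

From K2 = [H⁺][CO3²⁻]/[HCO3-]:  pH = pK2 − log₁₀([HCO3-]/[CO3²⁻])
log₁₀(30.9) = +1.490
pH = 9.04 − (+1.490) = 7.55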